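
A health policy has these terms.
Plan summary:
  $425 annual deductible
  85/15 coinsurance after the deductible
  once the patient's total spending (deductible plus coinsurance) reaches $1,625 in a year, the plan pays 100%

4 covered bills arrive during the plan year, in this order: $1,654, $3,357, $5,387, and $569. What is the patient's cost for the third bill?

$512.10

Claim 1 ($1,654): deductible takes $425, $1,229 remains; 15% of $1,229 = $184.35. Patient pays $609.35; OOP now $609.35.
Claim 2 ($3,357): deductible met; 15% of $3,357 = $503.55. Patient pays $503.55; OOP now $1,112.90.
Claim 3 ($5,387): deductible already satisfied, so patient's share is 15% × $5,387 = $808.05. OOP would hit $1,920.95 > $1,625, so the cap limits the patient to $1,625 − $1,112.90 = $512.10.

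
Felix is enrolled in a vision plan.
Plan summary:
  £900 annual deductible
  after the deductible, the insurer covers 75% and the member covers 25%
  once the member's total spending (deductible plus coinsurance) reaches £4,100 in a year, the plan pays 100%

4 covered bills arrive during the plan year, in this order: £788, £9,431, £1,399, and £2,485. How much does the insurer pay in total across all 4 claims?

£10,003

#1 (£788): entire amount goes to the deductible. Cost to member: £788. OOP to date £788. Insurer: £788 − £788 = £0.
#2 (£9,431): £112 to deductible, leaving £9,319; 25% of £9,319 = £2,329.75. Cost to member: £2,441.75. OOP to date £3,229.75. Plan pays £9,431 − £2,441.75 = £6,989.25.
#3 (£1,399): deductible already satisfied, so member's share is 25% × £1,399 = £349.75. Member owes £349.75 (running OOP £3,579.50). Insurer: £1,399 − £349.75 = £1,049.25.
#4 (£2,485): deductible met; 25% of £2,485 = £621.25. That would push OOP to £4,200.75, over the £4,100 cap, so member pays £4,100 − £3,579.50 = £520.50. Insurer: £2,485 − £520.50 = £1,964.50.
Insurer total = bills − member's total = £14,103 − £4,100 = £10,003.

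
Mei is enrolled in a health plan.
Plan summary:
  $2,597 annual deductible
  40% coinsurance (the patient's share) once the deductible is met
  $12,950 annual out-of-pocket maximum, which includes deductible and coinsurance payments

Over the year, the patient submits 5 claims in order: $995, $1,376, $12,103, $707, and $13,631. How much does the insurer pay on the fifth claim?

Claim 1 — $995: entire amount goes to the deductible. Patient pays $995; OOP now $995. Insurer: $995 − $995 = $0.
Claim 2 — $1,376: all of it applies to the deductible. Patient pays $1,376; OOP now $2,371. Insurer: $1,376 − $1,376 = $0.
Claim 3 — $12,103: $226 finishes the deductible; $11,877 goes to coinsurance; coinsurance $11,877 × 40% = $4,750.80. Patient pays $4,976.80; OOP now $7,347.80. Plan pays $12,103 − $4,976.80 = $7,126.20.
Claim 4 — $707: deductible met; 40% of $707 = $282.80. Patient owes $282.80 (running OOP $7,630.60). Insurer: $707 − $282.80 = $424.20.
Claim 5 — $13,631: deductible already satisfied, so patient's share is 40% × $13,631 = $5,452.40. That would push OOP to $13,083, over the $12,950 cap, so patient pays $12,950 − $7,630.60 = $5,319.40. Insurer: $13,631 − $5,319.40 = $8,311.60.

$8,311.60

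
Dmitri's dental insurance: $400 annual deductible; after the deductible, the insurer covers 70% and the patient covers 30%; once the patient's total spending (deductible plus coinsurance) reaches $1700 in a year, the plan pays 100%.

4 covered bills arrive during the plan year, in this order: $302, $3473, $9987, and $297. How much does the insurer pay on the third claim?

Claim 1 — $302: all of it applies to the deductible. Patient pays $302; OOP now $302. Plan pays $302 − $302 = $0.
Claim 2 — $3473: $98 to deductible, leaving $3375; coinsurance $3375 × 30% = $1012.50. Patient pays $1110.50; OOP now $1412.50. Insurer: $3473 − $1110.50 = $2362.50.
Claim 3 — $9987: deductible met; 30% of $9987 = $2996.10. That would push OOP to $4408.60, over the $1700 cap, so patient pays $1700 − $1412.50 = $287.50. Insurer: $9987 − $287.50 = $9699.50.

$9699.50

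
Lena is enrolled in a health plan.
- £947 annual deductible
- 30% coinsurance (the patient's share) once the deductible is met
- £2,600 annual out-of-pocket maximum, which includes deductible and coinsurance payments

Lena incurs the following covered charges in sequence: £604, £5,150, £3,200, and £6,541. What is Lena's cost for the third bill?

£210.90

Claim 1 — £604: entire amount goes to the deductible. Patient pays £604; OOP now £604.
Claim 2 — £5,150: deductible takes £343, £4,807 remains; patient's 30% is £1,442.10. Cost to patient: £1,785.10. OOP to date £2,389.10.
Claim 3 — £3,200: 30% coinsurance on £3,200 = £960. OOP would hit £3,349.10 > £2,600, so the cap limits the patient to £2,600 − £2,389.10 = £210.90.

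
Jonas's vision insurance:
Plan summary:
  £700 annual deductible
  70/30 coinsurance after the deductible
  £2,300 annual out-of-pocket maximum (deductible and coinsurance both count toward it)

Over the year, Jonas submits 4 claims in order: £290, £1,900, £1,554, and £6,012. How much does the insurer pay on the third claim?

#1 (£290): all of it applies to the deductible. Member owes £290 (running OOP £290). Plan pays £290 − £290 = £0.
#2 (£1,900): deductible takes £410, £1,490 remains; member's 30% is £447. Member owes £857 (running OOP £1,147). Insurer: £1,900 − £857 = £1,043.
#3 (£1,554): 30% coinsurance on £1,554 = £466.20. Member owes £466.20 (running OOP £1,613.20). Plan pays £1,554 − £466.20 = £1,087.80.

£1,087.80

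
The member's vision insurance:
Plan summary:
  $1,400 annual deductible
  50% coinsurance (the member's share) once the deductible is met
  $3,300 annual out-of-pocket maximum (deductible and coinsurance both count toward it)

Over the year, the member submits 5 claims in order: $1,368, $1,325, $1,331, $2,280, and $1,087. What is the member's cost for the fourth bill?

$588

#1 ($1,368): fully absorbed by the deductible. Cost to member: $1,368. OOP to date $1,368.
#2 ($1,325): deductible takes $32, $1,293 remains; member's 50% is $646.50. Member pays $678.50; OOP now $2,046.50.
#3 ($1,331): 50% coinsurance on $1,331 = $665.50. Member owes $665.50 (running OOP $2,712).
#4 ($2,280): deductible already satisfied, so member's share is 50% × $2,280 = $1,140. OOP would hit $3,852 > $3,300, so the cap limits the member to $3,300 − $2,712 = $588.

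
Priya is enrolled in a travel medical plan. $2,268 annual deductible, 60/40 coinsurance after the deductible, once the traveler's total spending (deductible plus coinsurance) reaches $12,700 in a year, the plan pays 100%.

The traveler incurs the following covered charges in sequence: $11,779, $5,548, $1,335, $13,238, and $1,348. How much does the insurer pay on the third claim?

Claim 1 ($11,779): $2,268 finishes the deductible; $9,511 goes to coinsurance; traveler's 40% is $3,804.40. Cost to traveler: $6,072.40. OOP to date $6,072.40. Plan pays $11,779 − $6,072.40 = $5,706.60.
Claim 2 ($5,548): deductible already satisfied, so traveler's share is 40% × $5,548 = $2,219.20. Traveler pays $2,219.20; OOP now $8,291.60. Insurer: $5,548 − $2,219.20 = $3,328.80.
Claim 3 ($1,335): deductible met; 40% of $1,335 = $534. Traveler pays $534; OOP now $8,825.60. Plan pays $1,335 − $534 = $801.

$801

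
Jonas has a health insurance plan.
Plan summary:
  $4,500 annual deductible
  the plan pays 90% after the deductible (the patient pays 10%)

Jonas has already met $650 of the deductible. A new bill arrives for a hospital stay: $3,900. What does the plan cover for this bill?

Remaining deductible: $4,500 − $650 = $3,850.
After the $3,850 deductible portion, $3,900 − $3,850 = $50 is subject to coinsurance.
Patient's 10% share of $50 is $5.
So the patient owes $3,850 + $5 = $3,855.
The insurer covers the remainder: $3,900 − $3,855 = $45.

$45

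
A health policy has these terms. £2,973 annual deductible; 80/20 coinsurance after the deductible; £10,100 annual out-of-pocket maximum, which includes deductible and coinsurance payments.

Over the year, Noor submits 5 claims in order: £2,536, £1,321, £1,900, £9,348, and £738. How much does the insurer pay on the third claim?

£1,520

#1 (£2,536): fully absorbed by the deductible. Patient pays £2,536; OOP now £2,536. Plan pays £2,536 − £2,536 = £0.
#2 (£1,321): £437 to deductible, leaving £884; coinsurance £884 × 20% = £176.80. Patient owes £613.80 (running OOP £3,149.80). Plan pays £1,321 − £613.80 = £707.20.
#3 (£1,900): deductible met; 20% of £1,900 = £380. Cost to patient: £380. OOP to date £3,529.80. Plan pays £1,900 − £380 = £1,520.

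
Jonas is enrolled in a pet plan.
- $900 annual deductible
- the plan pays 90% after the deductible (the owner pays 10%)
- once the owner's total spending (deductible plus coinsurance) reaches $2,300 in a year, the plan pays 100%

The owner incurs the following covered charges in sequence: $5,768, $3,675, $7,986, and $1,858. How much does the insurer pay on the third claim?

$7,440.30

Claim 1 — $5,768: deductible takes $900, $4,868 remains; 10% of $4,868 = $486.80. Cost to owner: $1,386.80. OOP to date $1,386.80. Plan pays $5,768 − $1,386.80 = $4,381.20.
Claim 2 — $3,675: 10% coinsurance on $3,675 = $367.50. Cost to owner: $367.50. OOP to date $1,754.30. Plan pays $3,675 − $367.50 = $3,307.50.
Claim 3 — $7,986: deductible met; 10% of $7,986 = $798.60. OOP would hit $2,552.90 > $2,300, so the cap limits the owner to $2,300 − $1,754.30 = $545.70. Plan pays $7,986 − $545.70 = $7,440.30.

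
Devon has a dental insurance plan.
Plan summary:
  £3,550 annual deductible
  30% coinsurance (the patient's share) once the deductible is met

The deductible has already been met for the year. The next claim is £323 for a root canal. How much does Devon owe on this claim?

The deductible is already satisfied, so the full bill goes to coinsurance.
Patient's 30% share of £323 is £96.90.

£96.90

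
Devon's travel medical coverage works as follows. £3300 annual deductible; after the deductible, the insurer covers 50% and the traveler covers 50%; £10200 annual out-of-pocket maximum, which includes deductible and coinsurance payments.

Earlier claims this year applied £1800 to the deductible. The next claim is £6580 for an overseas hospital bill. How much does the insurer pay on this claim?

£1800 of the £3300 deductible is already met, leaving £1500.
That leaves £6580 − £1500 = £5080 for coinsurance.
50% of £5080 = £2540 falls to the traveler.
Traveler responsibility before any cap: £1500 + £2540 = £4040.
Year-to-date out-of-pocket becomes £1800 + £4040 = £5840, still under the £10200 maximum, so no cap applies.
The insurer covers the remainder: £6580 − £4040 = £2540.

£2540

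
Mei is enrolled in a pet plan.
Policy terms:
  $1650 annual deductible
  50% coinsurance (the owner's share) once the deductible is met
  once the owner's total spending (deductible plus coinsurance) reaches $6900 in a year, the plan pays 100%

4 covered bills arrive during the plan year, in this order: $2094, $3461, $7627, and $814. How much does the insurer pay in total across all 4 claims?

Claim 1 — $2094: $1650 finishes the deductible; $444 goes to coinsurance; 50% of $444 = $222. Owner pays $1872; OOP now $1872. Insurer: $2094 − $1872 = $222.
Claim 2 — $3461: deductible already satisfied, so owner's share is 50% × $3461 = $1730.50. Owner owes $1730.50 (running OOP $3602.50). Plan pays $3461 − $1730.50 = $1730.50.
Claim 3 — $7627: deductible already satisfied, so owner's share is 50% × $7627 = $3813.50. That would push OOP to $7416, over the $6900 cap, so owner pays $6900 − $3602.50 = $3297.50. Insurer: $7627 − $3297.50 = $4329.50.
Claim 4 — $814: 50% coinsurance on $814 = $407. That would push OOP to $7307, over the $6900 cap, so owner pays $6900 − $6900 = $0. Insurer: $814 − $0 = $814.
Insurer total = bills − owner's total = $13996 − $6900 = $7096.

$7096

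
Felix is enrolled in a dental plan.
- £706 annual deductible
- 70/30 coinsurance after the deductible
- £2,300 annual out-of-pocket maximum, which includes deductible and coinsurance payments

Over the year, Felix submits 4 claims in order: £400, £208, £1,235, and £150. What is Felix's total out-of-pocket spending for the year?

£1,092.10

#1 (£400): all of it applies to the deductible. Cost to patient: £400. OOP to date £400.
#2 (£208): entire amount goes to the deductible. Patient pays £208; OOP now £608.
#3 (£1,235): £98 finishes the deductible; £1,137 goes to coinsurance; 30% of £1,137 = £341.10. Patient pays £439.10; OOP now £1,047.10.
#4 (£150): deductible met; 30% of £150 = £45. Patient pays £45; OOP now £1,092.10.
Summing the patient's payments: £400 + £208 + £439.10 + £45 = £1,092.10.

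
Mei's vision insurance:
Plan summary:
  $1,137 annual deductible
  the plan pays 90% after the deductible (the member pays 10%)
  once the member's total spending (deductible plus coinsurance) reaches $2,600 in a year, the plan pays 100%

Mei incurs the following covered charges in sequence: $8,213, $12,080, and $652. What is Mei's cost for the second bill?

$755.40

#1 ($8,213): deductible takes $1,137, $7,076 remains; coinsurance $7,076 × 10% = $707.60. Member pays $1,844.60; OOP now $1,844.60.
#2 ($12,080): deductible already satisfied, so member's share is 10% × $12,080 = $1,208. That would push OOP to $3,052.60, over the $2,600 cap, so member pays $2,600 − $1,844.60 = $755.40.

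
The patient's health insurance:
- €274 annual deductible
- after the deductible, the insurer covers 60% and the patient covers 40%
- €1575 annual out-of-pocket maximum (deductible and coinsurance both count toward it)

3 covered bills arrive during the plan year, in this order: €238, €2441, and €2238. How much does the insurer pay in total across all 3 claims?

#1 (€238): entire amount goes to the deductible. Cost to patient: €238. OOP to date €238. Insurer: €238 − €238 = €0.
#2 (€2441): €36 finishes the deductible; €2405 goes to coinsurance; 40% of €2405 = €962. Patient owes €998 (running OOP €1236). Plan pays €2441 − €998 = €1443.
#3 (€2238): deductible already satisfied, so patient's share is 40% × €2238 = €895.20. That would push OOP to €2131.20, over the €1575 cap, so patient pays €1575 − €1236 = €339. Plan pays €2238 − €339 = €1899.
Insurer total = bills − patient's total = €4917 − €1575 = €3342.

€3342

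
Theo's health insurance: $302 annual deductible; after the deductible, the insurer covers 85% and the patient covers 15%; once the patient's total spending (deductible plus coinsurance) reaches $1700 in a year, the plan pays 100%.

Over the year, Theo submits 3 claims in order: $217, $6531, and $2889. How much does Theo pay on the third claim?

Bill 1, $217: entire amount goes to the deductible. Cost to patient: $217. OOP to date $217.
Bill 2, $6531: $85 to deductible, leaving $6446; coinsurance $6446 × 15% = $966.90. Cost to patient: $1051.90. OOP to date $1268.90.
Bill 3, $2889: deductible met; 15% of $2889 = $433.35. OOP would hit $1702.25 > $1700, so the cap limits the patient to $1700 − $1268.90 = $431.10.

$431.10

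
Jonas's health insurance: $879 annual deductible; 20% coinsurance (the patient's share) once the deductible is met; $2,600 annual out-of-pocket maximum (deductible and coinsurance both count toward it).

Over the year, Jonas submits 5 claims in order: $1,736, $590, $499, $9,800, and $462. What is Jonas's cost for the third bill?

$99.80

#1 ($1,736): $879 finishes the deductible; $857 goes to coinsurance; patient's 20% is $171.40. Cost to patient: $1,050.40. OOP to date $1,050.40.
#2 ($590): deductible already satisfied, so patient's share is 20% × $590 = $118. Patient pays $118; OOP now $1,168.40.
#3 ($499): 20% coinsurance on $499 = $99.80. Cost to patient: $99.80. OOP to date $1,268.20.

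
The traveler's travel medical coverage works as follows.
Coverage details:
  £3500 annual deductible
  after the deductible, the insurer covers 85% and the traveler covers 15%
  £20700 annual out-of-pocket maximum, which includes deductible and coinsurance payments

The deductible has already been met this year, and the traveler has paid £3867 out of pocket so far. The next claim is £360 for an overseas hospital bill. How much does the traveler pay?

With the deductible met, the entire £360 is subject to coinsurance.
15% of £360 = £54 falls to the traveler.
Total out-of-pocket so far would be £3867 + £54 = £3921, below the £20700 cap — no reduction.

£54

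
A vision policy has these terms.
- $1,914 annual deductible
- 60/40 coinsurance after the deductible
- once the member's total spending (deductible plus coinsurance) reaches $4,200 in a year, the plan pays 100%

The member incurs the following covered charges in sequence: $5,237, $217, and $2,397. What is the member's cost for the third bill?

Claim 1 ($5,237): $1,914 to deductible, leaving $3,323; coinsurance $3,323 × 40% = $1,329.20. Member owes $3,243.20 (running OOP $3,243.20).
Claim 2 ($217): 40% coinsurance on $217 = $86.80. Member pays $86.80; OOP now $3,330.
Claim 3 ($2,397): deductible already satisfied, so member's share is 40% × $2,397 = $958.80. OOP would hit $4,288.80 > $4,200, so the cap limits the member to $4,200 − $3,330 = $870.

$870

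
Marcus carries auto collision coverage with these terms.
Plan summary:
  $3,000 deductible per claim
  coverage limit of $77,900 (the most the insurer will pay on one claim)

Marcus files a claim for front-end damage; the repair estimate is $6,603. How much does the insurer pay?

Less the $3,000 deductible: $6,603 − $3,000 = $3,603.
$3,603 is within the $77,900 limit, so the insurer pays $3,603.

$3,603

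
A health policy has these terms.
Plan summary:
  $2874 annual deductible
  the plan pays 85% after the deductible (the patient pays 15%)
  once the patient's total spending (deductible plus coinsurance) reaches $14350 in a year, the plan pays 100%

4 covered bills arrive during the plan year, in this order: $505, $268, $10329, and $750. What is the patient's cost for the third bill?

$3335.20

#1 ($505): all of it applies to the deductible. Cost to patient: $505. OOP to date $505.
#2 ($268): all of it applies to the deductible. Cost to patient: $268. OOP to date $773.
#3 ($10329): deductible takes $2101, $8228 remains; patient's 15% is $1234.20. Cost to patient: $3335.20. OOP to date $4108.20.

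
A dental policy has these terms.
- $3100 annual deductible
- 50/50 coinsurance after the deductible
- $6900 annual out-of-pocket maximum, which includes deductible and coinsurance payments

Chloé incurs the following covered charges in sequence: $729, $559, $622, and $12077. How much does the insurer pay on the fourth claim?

$7087

Claim 1 ($729): all of it applies to the deductible. Patient pays $729; OOP now $729. Plan pays $729 − $729 = $0.
Claim 2 ($559): entire amount goes to the deductible. Patient pays $559; OOP now $1288. Plan pays $559 − $559 = $0.
Claim 3 ($622): entire amount goes to the deductible. Cost to patient: $622. OOP to date $1910. Insurer: $622 − $622 = $0.
Claim 4 ($12077): deductible takes $1190, $10887 remains; patient's 50% is $5443.50. Deductible plus coinsurance: $1190 + $5443.50 = $6633.50. That would push OOP to $8543.50, over the $6900 cap, so patient pays $6900 − $1910 = $4990. Plan pays $12077 − $4990 = $7087.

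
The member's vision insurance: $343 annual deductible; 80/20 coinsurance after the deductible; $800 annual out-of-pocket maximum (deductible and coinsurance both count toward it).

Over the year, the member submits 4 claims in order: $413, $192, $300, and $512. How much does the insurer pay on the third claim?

Claim 1 ($413): deductible takes $343, $70 remains; 20% of $70 = $14. Cost to member: $357. OOP to date $357. Plan pays $413 − $357 = $56.
Claim 2 ($192): deductible already satisfied, so member's share is 20% × $192 = $38.40. Member pays $38.40; OOP now $395.40. Insurer: $192 − $38.40 = $153.60.
Claim 3 ($300): deductible already satisfied, so member's share is 20% × $300 = $60. Cost to member: $60. OOP to date $455.40. Plan pays $300 − $60 = $240.

$240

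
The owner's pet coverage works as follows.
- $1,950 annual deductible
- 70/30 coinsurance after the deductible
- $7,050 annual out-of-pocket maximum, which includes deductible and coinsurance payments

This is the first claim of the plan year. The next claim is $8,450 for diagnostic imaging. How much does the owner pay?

Nothing has been paid toward the $1,950 deductible, so the first $1,950 of this charge is applied there.
The remaining $6,500 (= $8,450 − $1,950) moves to coinsurance.
Coinsurance: $6,500 × 30% = $1,950.
So the owner owes $1,950 + $1,950 = $3,900 before any cap.
Year-to-date out-of-pocket becomes $0 + $3,900 = $3,900, still under the $7,050 maximum, so no cap applies.

$3,900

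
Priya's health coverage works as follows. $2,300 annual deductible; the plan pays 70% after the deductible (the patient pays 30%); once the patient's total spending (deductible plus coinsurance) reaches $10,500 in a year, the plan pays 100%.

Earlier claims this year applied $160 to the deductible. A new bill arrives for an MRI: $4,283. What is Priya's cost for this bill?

$2,782.90

Deductible still to meet: $2,300 − $160 = $2,140.
After the $2,140 deductible portion, $4,283 − $2,140 = $2,143 is subject to coinsurance.
Coinsurance: $2,143 × 30% = $642.90.
Patient responsibility before any cap: $2,140 + $642.90 = $2,782.90.
Year-to-date out-of-pocket becomes $160 + $2,782.90 = $2,942.90, still under the $10,500 maximum, so no cap applies.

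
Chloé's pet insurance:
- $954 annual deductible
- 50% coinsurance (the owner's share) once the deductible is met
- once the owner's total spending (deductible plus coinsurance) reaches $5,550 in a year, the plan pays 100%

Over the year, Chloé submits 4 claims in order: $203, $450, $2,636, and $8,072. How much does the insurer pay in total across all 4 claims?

Bill 1, $203: entire amount goes to the deductible. Cost to owner: $203. OOP to date $203. Insurer: $203 − $203 = $0.
Bill 2, $450: all of it applies to the deductible. Cost to owner: $450. OOP to date $653. Insurer: $450 − $450 = $0.
Bill 3, $2,636: deductible takes $301, $2,335 remains; 50% of $2,335 = $1,167.50. Cost to owner: $1,468.50. OOP to date $2,121.50. Insurer: $2,636 − $1,468.50 = $1,167.50.
Bill 4, $8,072: 50% coinsurance on $8,072 = $4,036. Adding that to $2,121.50 gives $6,157.50, past the $5,550 cap; owner pays only $5,550 − $2,121.50 = $3,428.50. Plan pays $8,072 − $3,428.50 = $4,643.50.
Insurer total: $0 + $0 + $1,167.50 + $4,643.50 = $5,811.

$5,811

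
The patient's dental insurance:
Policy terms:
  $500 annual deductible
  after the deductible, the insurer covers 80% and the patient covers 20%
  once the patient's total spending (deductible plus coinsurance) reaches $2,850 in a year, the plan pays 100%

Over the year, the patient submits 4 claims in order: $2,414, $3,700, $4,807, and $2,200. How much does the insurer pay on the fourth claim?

$1,934.20

Bill 1, $2,414: $500 to deductible, leaving $1,914; patient's 20% is $382.80. Patient owes $882.80 (running OOP $882.80). Plan pays $2,414 − $882.80 = $1,531.20.
Bill 2, $3,700: deductible already satisfied, so patient's share is 20% × $3,700 = $740. Patient pays $740; OOP now $1,622.80. Plan pays $3,700 − $740 = $2,960.
Bill 3, $4,807: 20% coinsurance on $4,807 = $961.40. Patient pays $961.40; OOP now $2,584.20. Insurer: $4,807 − $961.40 = $3,845.60.
Bill 4, $2,200: deductible met; 20% of $2,200 = $440. That would push OOP to $3,024.20, over the $2,850 cap, so patient pays $2,850 − $2,584.20 = $265.80. Plan pays $2,200 − $265.80 = $1,934.20.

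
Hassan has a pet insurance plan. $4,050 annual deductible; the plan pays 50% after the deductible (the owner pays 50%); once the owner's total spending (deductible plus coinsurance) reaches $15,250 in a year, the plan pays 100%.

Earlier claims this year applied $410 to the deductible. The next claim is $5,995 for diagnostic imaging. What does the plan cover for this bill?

$1,177.50

Deductible still to meet: $4,050 − $410 = $3,640.
After the $3,640 deductible portion, $5,995 − $3,640 = $2,355 is subject to coinsurance.
50% of $2,355 = $1,177.50 falls to the owner.
Owner responsibility before any cap: $3,640 + $1,177.50 = $4,817.50.
Cumulative spending $410 + $4,817.50 = $5,227.50 stays under the $15,250 maximum.
Insurer pays the balance: $5,995 − $4,817.50 = $1,177.50.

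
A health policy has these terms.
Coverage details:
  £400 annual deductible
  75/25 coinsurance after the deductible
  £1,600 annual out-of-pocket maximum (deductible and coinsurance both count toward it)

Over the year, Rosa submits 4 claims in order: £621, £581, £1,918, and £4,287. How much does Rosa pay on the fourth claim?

Claim 1 (£621): deductible takes £400, £221 remains; 25% of £221 = £55.25. Cost to patient: £455.25. OOP to date £455.25.
Claim 2 (£581): deductible already satisfied, so patient's share is 25% × £581 = £145.25. Patient owes £145.25 (running OOP £600.50).
Claim 3 (£1,918): deductible met; 25% of £1,918 = £479.50. Cost to patient: £479.50. OOP to date £1,080.
Claim 4 (£4,287): deductible met; 25% of £4,287 = £1,071.75. OOP would hit £2,151.75 > £1,600, so the cap limits the patient to £1,600 − £1,080 = £520.

£520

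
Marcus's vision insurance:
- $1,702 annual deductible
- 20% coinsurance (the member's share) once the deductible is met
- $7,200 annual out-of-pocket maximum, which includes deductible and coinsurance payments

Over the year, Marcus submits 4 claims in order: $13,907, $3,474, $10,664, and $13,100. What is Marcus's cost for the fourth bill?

Bill 1, $13,907: $1,702 to deductible, leaving $12,205; 20% of $12,205 = $2,441. Member owes $4,143 (running OOP $4,143).
Bill 2, $3,474: deductible met; 20% of $3,474 = $694.80. Cost to member: $694.80. OOP to date $4,837.80.
Bill 3, $10,664: deductible met; 20% of $10,664 = $2,132.80. Member pays $2,132.80; OOP now $6,970.60.
Bill 4, $13,100: deductible already satisfied, so member's share is 20% × $13,100 = $2,620. That would push OOP to $9,590.60, over the $7,200 cap, so member pays $7,200 − $6,970.60 = $229.40.

$229.40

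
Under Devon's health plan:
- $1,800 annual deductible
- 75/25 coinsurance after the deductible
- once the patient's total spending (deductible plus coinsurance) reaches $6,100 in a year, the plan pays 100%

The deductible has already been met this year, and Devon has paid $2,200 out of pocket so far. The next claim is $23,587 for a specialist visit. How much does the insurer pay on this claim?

The deductible is already satisfied, so the full bill goes to coinsurance.
Patient's 25% share of $23,587 is $5,896.75.
Adding $5,896.75 to the $2,200 already spent would give $8,096.75, which exceeds the $6,100 cap; the patient pays just $6,100 − $2,200 = $3,900.
The plan picks up $23,587 − $3,900 = $19,687.

$19,687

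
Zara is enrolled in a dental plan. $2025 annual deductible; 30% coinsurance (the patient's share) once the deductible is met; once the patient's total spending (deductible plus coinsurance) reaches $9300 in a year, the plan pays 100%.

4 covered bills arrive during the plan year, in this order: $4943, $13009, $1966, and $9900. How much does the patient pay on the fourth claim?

$1907.10

#1 ($4943): $2025 to deductible, leaving $2918; patient's 30% is $875.40. Patient owes $2900.40 (running OOP $2900.40).
#2 ($13009): deductible met; 30% of $13009 = $3902.70. Cost to patient: $3902.70. OOP to date $6803.10.
#3 ($1966): deductible met; 30% of $1966 = $589.80. Patient pays $589.80; OOP now $7392.90.
#4 ($9900): 30% coinsurance on $9900 = $2970. OOP would hit $10362.90 > $9300, so the cap limits the patient to $9300 − $7392.90 = $1907.10.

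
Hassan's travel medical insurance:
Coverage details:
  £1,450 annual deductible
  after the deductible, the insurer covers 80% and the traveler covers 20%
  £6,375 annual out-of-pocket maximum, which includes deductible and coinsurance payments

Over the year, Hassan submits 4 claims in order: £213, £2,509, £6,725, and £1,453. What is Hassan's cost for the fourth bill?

£290.60

Claim 1 (£213): fully absorbed by the deductible. Traveler owes £213 (running OOP £213).
Claim 2 (£2,509): £1,237 to deductible, leaving £1,272; traveler's 20% is £254.40. Traveler owes £1,491.40 (running OOP £1,704.40).
Claim 3 (£6,725): deductible met; 20% of £6,725 = £1,345. Cost to traveler: £1,345. OOP to date £3,049.40.
Claim 4 (£1,453): deductible already satisfied, so traveler's share is 20% × £1,453 = £290.60. Traveler pays £290.60; OOP now £3,340.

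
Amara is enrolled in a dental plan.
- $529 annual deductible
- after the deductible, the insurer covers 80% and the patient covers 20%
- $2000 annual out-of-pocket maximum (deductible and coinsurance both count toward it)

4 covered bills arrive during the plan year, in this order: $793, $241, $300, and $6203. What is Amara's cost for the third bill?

$60

Claim 1 — $793: $529 to deductible, leaving $264; coinsurance $264 × 20% = $52.80. Cost to patient: $581.80. OOP to date $581.80.
Claim 2 — $241: deductible met; 20% of $241 = $48.20. Patient owes $48.20 (running OOP $630).
Claim 3 — $300: 20% coinsurance on $300 = $60. Cost to patient: $60. OOP to date $690.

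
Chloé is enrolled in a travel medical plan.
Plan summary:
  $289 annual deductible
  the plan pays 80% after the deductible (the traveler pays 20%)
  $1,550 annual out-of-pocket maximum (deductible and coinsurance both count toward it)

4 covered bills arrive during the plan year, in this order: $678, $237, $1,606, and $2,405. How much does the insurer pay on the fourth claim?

$1,924

Bill 1, $678: deductible takes $289, $389 remains; 20% of $389 = $77.80. Traveler owes $366.80 (running OOP $366.80). Plan pays $678 − $366.80 = $311.20.
Bill 2, $237: 20% coinsurance on $237 = $47.40. Traveler pays $47.40; OOP now $414.20. Plan pays $237 − $47.40 = $189.60.
Bill 3, $1,606: deductible met; 20% of $1,606 = $321.20. Cost to traveler: $321.20. OOP to date $735.40. Plan pays $1,606 − $321.20 = $1,284.80.
Bill 4, $2,405: deductible met; 20% of $2,405 = $481. Traveler owes $481 (running OOP $1,216.40). Plan pays $2,405 − $481 = $1,924.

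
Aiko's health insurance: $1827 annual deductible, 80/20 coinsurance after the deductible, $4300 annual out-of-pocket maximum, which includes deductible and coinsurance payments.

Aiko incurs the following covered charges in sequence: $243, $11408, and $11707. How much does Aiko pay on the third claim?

$508.20

Claim 1 — $243: fully absorbed by the deductible. Patient pays $243; OOP now $243.
Claim 2 — $11408: $1584 finishes the deductible; $9824 goes to coinsurance; coinsurance $9824 × 20% = $1964.80. Patient pays $3548.80; OOP now $3791.80.
Claim 3 — $11707: deductible already satisfied, so patient's share is 20% × $11707 = $2341.40. That would push OOP to $6133.20, over the $4300 cap, so patient pays $4300 − $3791.80 = $508.20.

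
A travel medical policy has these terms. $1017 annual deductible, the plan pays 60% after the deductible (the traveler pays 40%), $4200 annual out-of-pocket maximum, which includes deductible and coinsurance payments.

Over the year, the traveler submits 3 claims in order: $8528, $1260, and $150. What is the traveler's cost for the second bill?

$178.60

Claim 1 ($8528): deductible takes $1017, $7511 remains; traveler's 40% is $3004.40. Cost to traveler: $4021.40. OOP to date $4021.40.
Claim 2 ($1260): 40% coinsurance on $1260 = $504. That would push OOP to $4525.40, over the $4200 cap, so traveler pays $4200 − $4021.40 = $178.60.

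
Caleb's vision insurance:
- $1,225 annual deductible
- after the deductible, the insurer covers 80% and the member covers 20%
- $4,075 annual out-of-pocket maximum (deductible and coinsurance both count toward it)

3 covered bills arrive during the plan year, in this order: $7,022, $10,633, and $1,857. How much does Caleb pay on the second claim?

Bill 1, $7,022: $1,225 finishes the deductible; $5,797 goes to coinsurance; 20% of $5,797 = $1,159.40. Member pays $2,384.40; OOP now $2,384.40.
Bill 2, $10,633: deductible met; 20% of $10,633 = $2,126.60. Adding that to $2,384.40 gives $4,511, past the $4,075 cap; member pays only $4,075 − $2,384.40 = $1,690.60.

$1,690.60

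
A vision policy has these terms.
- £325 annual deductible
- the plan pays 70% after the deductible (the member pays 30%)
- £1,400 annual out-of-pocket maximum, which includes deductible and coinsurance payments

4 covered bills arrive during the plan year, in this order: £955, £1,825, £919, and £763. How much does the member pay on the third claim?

Bill 1, £955: deductible takes £325, £630 remains; 30% of £630 = £189. Member pays £514; OOP now £514.
Bill 2, £1,825: 30% coinsurance on £1,825 = £547.50. Member pays £547.50; OOP now £1,061.50.
Bill 3, £919: 30% coinsurance on £919 = £275.70. Cost to member: £275.70. OOP to date £1,337.20.

£275.70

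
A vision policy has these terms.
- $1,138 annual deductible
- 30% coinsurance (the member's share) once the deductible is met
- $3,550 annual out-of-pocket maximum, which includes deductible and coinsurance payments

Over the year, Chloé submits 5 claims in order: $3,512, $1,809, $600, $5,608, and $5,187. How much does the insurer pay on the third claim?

Bill 1, $3,512: deductible takes $1,138, $2,374 remains; member's 30% is $712.20. Member owes $1,850.20 (running OOP $1,850.20). Plan pays $3,512 − $1,850.20 = $1,661.80.
Bill 2, $1,809: 30% coinsurance on $1,809 = $542.70. Cost to member: $542.70. OOP to date $2,392.90. Insurer: $1,809 − $542.70 = $1,266.30.
Bill 3, $600: deductible already satisfied, so member's share is 30% × $600 = $180. Member pays $180; OOP now $2,572.90. Plan pays $600 − $180 = $420.

$420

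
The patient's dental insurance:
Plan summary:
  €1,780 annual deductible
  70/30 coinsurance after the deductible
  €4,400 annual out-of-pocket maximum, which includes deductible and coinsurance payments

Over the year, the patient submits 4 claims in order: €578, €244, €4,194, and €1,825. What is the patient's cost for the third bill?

Claim 1 — €578: all of it applies to the deductible. Patient pays €578; OOP now €578.
Claim 2 — €244: all of it applies to the deductible. Patient pays €244; OOP now €822.
Claim 3 — €4,194: €958 to deductible, leaving €3,236; patient's 30% is €970.80. Cost to patient: €1,928.80. OOP to date €2,750.80.

€1,928.80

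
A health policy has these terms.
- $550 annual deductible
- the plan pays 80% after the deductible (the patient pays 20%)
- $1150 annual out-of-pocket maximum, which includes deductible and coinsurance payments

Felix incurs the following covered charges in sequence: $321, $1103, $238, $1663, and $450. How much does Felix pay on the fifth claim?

$45

#1 ($321): fully absorbed by the deductible. Cost to patient: $321. OOP to date $321.
#2 ($1103): deductible takes $229, $874 remains; patient's 20% is $174.80. Patient owes $403.80 (running OOP $724.80).
#3 ($238): deductible already satisfied, so patient's share is 20% × $238 = $47.60. Cost to patient: $47.60. OOP to date $772.40.
#4 ($1663): deductible already satisfied, so patient's share is 20% × $1663 = $332.60. Cost to patient: $332.60. OOP to date $1105.
#5 ($450): deductible met; 20% of $450 = $90. OOP would hit $1195 > $1150, so the cap limits the patient to $1150 − $1105 = $45.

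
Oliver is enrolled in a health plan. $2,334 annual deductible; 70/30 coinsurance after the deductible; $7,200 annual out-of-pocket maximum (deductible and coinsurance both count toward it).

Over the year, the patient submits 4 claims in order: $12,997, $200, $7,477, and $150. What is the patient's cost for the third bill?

$1,607.10

Claim 1 — $12,997: $2,334 to deductible, leaving $10,663; 30% of $10,663 = $3,198.90. Patient owes $5,532.90 (running OOP $5,532.90).
Claim 2 — $200: deductible met; 30% of $200 = $60. Patient pays $60; OOP now $5,592.90.
Claim 3 — $7,477: deductible met; 30% of $7,477 = $2,243.10. OOP would hit $7,836 > $7,200, so the cap limits the patient to $7,200 − $5,592.90 = $1,607.10.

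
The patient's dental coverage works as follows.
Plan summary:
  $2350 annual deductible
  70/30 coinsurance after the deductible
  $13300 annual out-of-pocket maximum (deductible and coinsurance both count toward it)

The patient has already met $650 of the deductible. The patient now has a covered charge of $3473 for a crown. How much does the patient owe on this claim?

$2231.90

Deductible still to meet: $2350 − $650 = $1700.
After the $1700 deductible portion, $3473 − $1700 = $1773 is subject to coinsurance.
Coinsurance: $1773 × 30% = $531.90.
That puts the patient's cost at $1700 + $531.90 = $2231.90 before any cap.
Cumulative spending $650 + $2231.90 = $2881.90 stays under the $13300 maximum.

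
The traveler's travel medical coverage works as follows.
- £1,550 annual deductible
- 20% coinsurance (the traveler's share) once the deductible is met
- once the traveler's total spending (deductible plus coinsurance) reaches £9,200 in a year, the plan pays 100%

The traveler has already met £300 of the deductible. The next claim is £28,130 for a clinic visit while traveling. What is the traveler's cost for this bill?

£6,626

Remaining deductible: £1,550 − £300 = £1,250.
The remaining £26,880 (= £28,130 − £1,250) moves to coinsurance.
Coinsurance: £26,880 × 20% = £5,376.
Traveler responsibility before any cap: £1,250 + £5,376 = £6,626.
Year-to-date out-of-pocket becomes £300 + £6,626 = £6,926, still under the £9,200 maximum, so no cap applies.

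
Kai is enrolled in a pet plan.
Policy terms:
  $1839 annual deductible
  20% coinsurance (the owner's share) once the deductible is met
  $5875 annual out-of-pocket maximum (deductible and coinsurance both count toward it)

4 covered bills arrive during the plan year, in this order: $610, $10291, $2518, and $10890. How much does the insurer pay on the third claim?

$2014.40

#1 ($610): fully absorbed by the deductible. Owner owes $610 (running OOP $610). Insurer: $610 − $610 = $0.
#2 ($10291): deductible takes $1229, $9062 remains; owner's 20% is $1812.40. Owner owes $3041.40 (running OOP $3651.40). Insurer: $10291 − $3041.40 = $7249.60.
#3 ($2518): deductible already satisfied, so owner's share is 20% × $2518 = $503.60. Owner pays $503.60; OOP now $4155. Insurer: $2518 − $503.60 = $2014.40.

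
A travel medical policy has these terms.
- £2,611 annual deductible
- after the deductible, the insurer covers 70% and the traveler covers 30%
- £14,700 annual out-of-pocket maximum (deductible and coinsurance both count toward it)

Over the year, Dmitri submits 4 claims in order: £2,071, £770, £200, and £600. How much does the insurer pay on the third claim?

Bill 1, £2,071: entire amount goes to the deductible. Traveler owes £2,071 (running OOP £2,071). Plan pays £2,071 − £2,071 = £0.
Bill 2, £770: £540 finishes the deductible; £230 goes to coinsurance; 30% of £230 = £69. Traveler owes £609 (running OOP £2,680). Plan pays £770 − £609 = £161.
Bill 3, £200: deductible already satisfied, so traveler's share is 30% × £200 = £60. Cost to traveler: £60. OOP to date £2,740. Insurer: £200 − £60 = £140.

£140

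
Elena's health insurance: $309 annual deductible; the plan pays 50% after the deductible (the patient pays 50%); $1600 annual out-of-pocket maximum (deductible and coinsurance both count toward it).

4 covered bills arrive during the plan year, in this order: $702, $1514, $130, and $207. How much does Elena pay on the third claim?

$65

#1 ($702): deductible takes $309, $393 remains; coinsurance $393 × 50% = $196.50. Patient pays $505.50; OOP now $505.50.
#2 ($1514): deductible met; 50% of $1514 = $757. Patient owes $757 (running OOP $1262.50).
#3 ($130): 50% coinsurance on $130 = $65. Cost to patient: $65. OOP to date $1327.50.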